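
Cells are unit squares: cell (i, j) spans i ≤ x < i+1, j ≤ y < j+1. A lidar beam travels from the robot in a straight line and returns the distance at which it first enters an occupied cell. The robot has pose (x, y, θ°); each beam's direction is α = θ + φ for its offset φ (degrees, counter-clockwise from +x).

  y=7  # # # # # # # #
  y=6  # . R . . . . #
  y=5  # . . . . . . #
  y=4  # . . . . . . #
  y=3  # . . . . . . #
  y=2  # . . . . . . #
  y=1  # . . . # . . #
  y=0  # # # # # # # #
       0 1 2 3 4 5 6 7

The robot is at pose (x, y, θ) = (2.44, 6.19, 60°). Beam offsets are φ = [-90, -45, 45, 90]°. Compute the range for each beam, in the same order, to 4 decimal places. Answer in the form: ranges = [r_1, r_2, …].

ranges = [5.2654, 3.1296, 0.8386, 1.6200]

beam 1: φ=-90°, α=330°
  d=(0.8660,-0.5000)  start (2,6)  tX=0.6466 tY=0.3800  stride 1/|dx|=1.1547 1/|dy|=2.0000
    cross y-line → (2,5), t=0.3800
    cross x-line → (3,5), t=0.6466
    cross x-line → (4,5), t=1.8013
    cross y-line → (4,4), t=2.3800
    cross x-line → (5,4), t=2.9560
    cross x-line → (6,4), t=4.1107
    cross y-line → (6,3), t=4.3800
    cross x-line → (7,3), t=5.2654 (wall)
  → r_1 = 5.2654
beam 2: φ=-45°, α=15°
  d=(0.9659,0.2588)  start (2,6)  tX=0.5798 tY=3.1296  stride 1/|dx|=1.0353 1/|dy|=3.8637
    cross x-line → (3,6), t=0.5798
    cross x-line → (4,6), t=1.6150
    cross x-line → (5,6), t=2.6503
    cross y-line → (5,7), t=3.1296 (wall)
  → r_2 = 3.1296
beam 3: φ=45°, α=105°
  d=(-0.2588,0.9659)  start (2,6)  tX=1.7000 tY=0.8386  stride 1/|dx|=3.8637 1/|dy|=1.0353
    cross y-line → (2,7), t=0.8386 (wall)
  → r_3 = 0.8386
beam 4: φ=90°, α=150°
  d=(-0.8660,0.5000)  start (2,6)  tX=0.5081 tY=1.6200  stride 1/|dx|=1.1547 1/|dy|=2.0000
    cross x-line → (1,6), t=0.5081
    cross y-line → (1,7), t=1.6200 (wall)
  → r_4 = 1.6200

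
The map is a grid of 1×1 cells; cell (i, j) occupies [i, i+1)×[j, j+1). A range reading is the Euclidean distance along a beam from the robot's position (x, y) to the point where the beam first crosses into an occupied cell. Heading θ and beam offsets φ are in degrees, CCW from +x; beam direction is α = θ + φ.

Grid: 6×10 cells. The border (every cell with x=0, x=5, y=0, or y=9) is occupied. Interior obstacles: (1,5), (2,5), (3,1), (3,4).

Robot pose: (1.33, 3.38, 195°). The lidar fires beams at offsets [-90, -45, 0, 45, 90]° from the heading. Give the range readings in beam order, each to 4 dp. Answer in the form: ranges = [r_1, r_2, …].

beam 1: φ=-90°, α=105°
  cosα=-0.2588 sinα=0.9659 | (1,3) | tMaxX 1.2750 tMaxY 0.6419 | tΔX 3.8637 tΔY 1.0353
    t=0.6419 [y] (1,4)
    t=1.2750 [x] (0,4) — stop
  → r_1 = 1.2750
beam 2: φ=-45°, α=150°
  cosα=-0.8660 sinα=0.5000 | (1,3) | tMaxX 0.3811 tMaxY 1.2400 | tΔX 1.1547 tΔY 2.0000
    t=0.3811 [x] (0,3) — stop
  → r_2 = 0.3811
beam 3: φ=0°, α=195°
  cosα=-0.9659 sinα=-0.2588 | (1,3) | tMaxX 0.3416 tMaxY 1.4682 | tΔX 1.0353 tΔY 3.8637
    t=0.3416 [x] (0,3) — stop
  → r_3 = 0.3416
beam 4: φ=45°, α=240°
  cosα=-0.5000 sinα=-0.8660 | (1,3) | tMaxX 0.6600 tMaxY 0.4388 | tΔX 2.0000 tΔY 1.1547
    t=0.4388 [y] (1,2)
    t=0.6600 [x] (0,2) — stop
  → r_4 = 0.6600
beam 5: φ=90°, α=285°
  cosα=0.2588 sinα=-0.9659 | (1,3) | tMaxX 2.5887 tMaxY 0.3934 | tΔX 3.8637 tΔY 1.0353
    t=0.3934 [y] (1,2)
    t=1.4287 [y] (1,1)
    t=2.4640 [y] (1,0) — stop
  → r_5 = 2.4640

ranges = [1.2750, 0.3811, 0.3416, 0.6600, 2.4640]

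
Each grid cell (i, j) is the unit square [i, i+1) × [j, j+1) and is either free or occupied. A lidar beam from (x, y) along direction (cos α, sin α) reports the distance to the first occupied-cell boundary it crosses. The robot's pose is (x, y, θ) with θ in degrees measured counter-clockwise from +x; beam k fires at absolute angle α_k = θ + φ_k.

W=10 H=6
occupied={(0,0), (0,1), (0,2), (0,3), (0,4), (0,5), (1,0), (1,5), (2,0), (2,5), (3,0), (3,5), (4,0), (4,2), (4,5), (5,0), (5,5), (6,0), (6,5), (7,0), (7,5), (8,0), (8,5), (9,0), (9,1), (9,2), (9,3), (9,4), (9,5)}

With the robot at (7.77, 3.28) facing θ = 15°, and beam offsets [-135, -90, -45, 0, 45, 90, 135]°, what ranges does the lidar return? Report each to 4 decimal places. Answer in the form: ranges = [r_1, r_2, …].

ranges = [2.6327, 2.3604, 1.4203, 1.2734, 1.9861, 1.7807, 3.4400]

beam 1: φ=-135°, α=240°
  d=(-0.5000,-0.8660)  start (7,3)  tX=1.5400 tY=0.3233  stride 1/|dx|=2.0000 1/|dy|=1.1547
    cross y-line → (7,2), t=0.3233
    cross y-line → (7,1), t=1.4780
    cross x-line → (6,1), t=1.5400
    cross y-line → (6,0), t=2.6327 (wall)
  → r_1 = 2.6327
beam 2: φ=-90°, α=285°
  d=(0.2588,-0.9659)  start (7,3)  tX=0.8887 tY=0.2899  stride 1/|dx|=3.8637 1/|dy|=1.0353
    cross y-line → (7,2), t=0.2899
    cross x-line → (8,2), t=0.8887
    cross y-line → (8,1), t=1.3252
    cross y-line → (8,0), t=2.3604 (wall)
  → r_2 = 2.3604
beam 3: φ=-45°, α=330°
  d=(0.8660,-0.5000)  start (7,3)  tX=0.2656 tY=0.5600  stride 1/|dx|=1.1547 1/|dy|=2.0000
    cross x-line → (8,3), t=0.2656
    cross y-line → (8,2), t=0.5600
    cross x-line → (9,2), t=1.4203 (wall)
  → r_3 = 1.4203
beam 4: φ=0°, α=15°
  d=(0.9659,0.2588)  start (7,3)  tX=0.2381 tY=2.7819  stride 1/|dx|=1.0353 1/|dy|=3.8637
    cross x-line → (8,3), t=0.2381
    cross x-line → (9,3), t=1.2734 (wall)
  → r_4 = 1.2734
beam 5: φ=45°, α=60°
  d=(0.5000,0.8660)  start (7,3)  tX=0.4600 tY=0.8314  stride 1/|dx|=2.0000 1/|dy|=1.1547
    cross x-line → (8,3), t=0.4600
    cross y-line → (8,4), t=0.8314
    cross y-line → (8,5), t=1.9861 (wall)
  → r_5 = 1.9861
beam 6: φ=90°, α=105°
  d=(-0.2588,0.9659)  start (7,3)  tX=2.9751 tY=0.7454  stride 1/|dx|=3.8637 1/|dy|=1.0353
    cross y-line → (7,4), t=0.7454
    cross y-line → (7,5), t=1.7807 (wall)
  → r_6 = 1.7807
beam 7: φ=135°, α=150°
  d=(-0.8660,0.5000)  start (7,3)  tX=0.8891 tY=1.4400  stride 1/|dx|=1.1547 1/|dy|=2.0000
    cross x-line → (6,3), t=0.8891
    cross y-line → (6,4), t=1.4400
    cross x-line → (5,4), t=2.0438
    cross x-line → (4,4), t=3.1985
    cross y-line → (4,5), t=3.4400 (wall)
  → r_7 = 3.4400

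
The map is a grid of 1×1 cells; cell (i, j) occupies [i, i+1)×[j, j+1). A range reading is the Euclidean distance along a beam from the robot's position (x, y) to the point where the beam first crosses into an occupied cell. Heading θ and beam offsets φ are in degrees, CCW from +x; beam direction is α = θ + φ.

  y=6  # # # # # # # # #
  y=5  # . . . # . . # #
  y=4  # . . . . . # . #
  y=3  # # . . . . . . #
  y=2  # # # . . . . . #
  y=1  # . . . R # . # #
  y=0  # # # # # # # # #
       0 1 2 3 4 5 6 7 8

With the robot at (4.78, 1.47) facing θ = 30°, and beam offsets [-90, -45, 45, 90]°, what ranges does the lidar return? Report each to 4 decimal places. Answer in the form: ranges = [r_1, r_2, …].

ranges = [0.4400, 0.2278, 4.6898, 5.2308]

beam 1: φ=-90°, α=300°
  cosα=0.5000 sinα=-0.8660 | (4,1) | tMaxX 0.4400 tMaxY 0.5427 | tΔX 2.0000 tΔY 1.1547
    t=0.4400 [x] (5,1) — stop
  → r_1 = 0.4400
beam 2: φ=-45°, α=345°
  cosα=0.9659 sinα=-0.2588 | (4,1) | tMaxX 0.2278 tMaxY 1.8159 | tΔX 1.0353 tΔY 3.8637
    t=0.2278 [x] (5,1) — stop
  → r_2 = 0.2278
beam 3: φ=45°, α=75°
  cosα=0.2588 sinα=0.9659 | (4,1) | tMaxX 0.8500 tMaxY 0.5487 | tΔX 3.8637 tΔY 1.0353
    t=0.5487 [y] (4,2)
    t=0.8500 [x] (5,2)
    t=1.5840 [y] (5,3)
    t=2.6192 [y] (5,4)
    t=3.6545 [y] (5,5)
    t=4.6898 [y] (5,6) — stop
  → r_3 = 4.6898
beam 4: φ=90°, α=120°
  cosα=-0.5000 sinα=0.8660 | (4,1) | tMaxX 1.5600 tMaxY 0.6120 | tΔX 2.0000 tΔY 1.1547
    t=0.6120 [y] (4,2)
    t=1.5600 [x] (3,2)
    t=1.7667 [y] (3,3)
    t=2.9214 [y] (3,4)
    t=3.5600 [x] (2,4)
    t=4.0761 [y] (2,5)
    t=5.2308 [y] (2,6) — stop
  → r_4 = 5.2308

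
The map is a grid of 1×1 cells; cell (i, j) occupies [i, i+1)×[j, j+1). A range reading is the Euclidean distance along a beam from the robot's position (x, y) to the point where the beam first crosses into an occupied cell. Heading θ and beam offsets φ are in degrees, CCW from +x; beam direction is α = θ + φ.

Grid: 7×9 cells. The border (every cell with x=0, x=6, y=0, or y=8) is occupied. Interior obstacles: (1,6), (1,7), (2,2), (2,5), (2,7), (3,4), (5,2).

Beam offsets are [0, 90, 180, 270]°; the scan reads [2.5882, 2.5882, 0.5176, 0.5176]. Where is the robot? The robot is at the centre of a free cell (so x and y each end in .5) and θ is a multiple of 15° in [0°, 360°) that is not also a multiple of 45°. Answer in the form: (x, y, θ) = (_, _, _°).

The pose lattice has 28·16 = 448 candidates. Test each by forward raycasting.
  (5.5, 7.5, 150°): beam 1 = 1.0000 ≠ 2.5882 ✗
  (3.5, 2.5, 75°): beam 1 = 1.5529 ≠ 2.5882 ✗
  (1.5, 1.5, 105°): beam 1 = 1.9319 ≠ 2.5882 ✗
  …
  (3.5, 5.5, 345°): r_1=2.5882, r_2=2.5882, r_3=0.5176, r_4=0.5176 — all match ✓
Unique over the lattice → pose = (3.5, 5.5, 345°).

(x, y, θ) = (3.5, 5.5, 345°)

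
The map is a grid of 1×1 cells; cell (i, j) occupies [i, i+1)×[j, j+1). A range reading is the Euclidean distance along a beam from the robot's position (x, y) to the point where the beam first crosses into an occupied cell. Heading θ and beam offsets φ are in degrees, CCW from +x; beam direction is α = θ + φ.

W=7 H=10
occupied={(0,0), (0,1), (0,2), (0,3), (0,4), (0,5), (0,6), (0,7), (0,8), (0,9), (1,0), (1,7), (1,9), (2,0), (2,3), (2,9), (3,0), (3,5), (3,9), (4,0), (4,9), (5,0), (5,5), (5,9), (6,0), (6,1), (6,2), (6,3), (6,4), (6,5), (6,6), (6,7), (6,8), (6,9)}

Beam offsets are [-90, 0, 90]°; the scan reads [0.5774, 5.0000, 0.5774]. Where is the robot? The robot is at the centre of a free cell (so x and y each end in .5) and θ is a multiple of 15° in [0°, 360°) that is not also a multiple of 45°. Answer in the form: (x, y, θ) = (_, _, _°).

Candidates: 36 free-cell centres × 16 headings = 576 poses. Raycast each; keep the one whose scan matches to 4 dp.
  (5.5, 2.5, 240°): beam 1 = 2.8868 ≠ 0.5774 ✗
  (2.5, 5.5, 210°): beam 1 = 1.7321 ≠ 0.5774 ✗
  (3.5, 6.5, 15°): beam 1 = 0.5176 ≠ 0.5774 ✗
  …
  (1.5, 8.5, 330°): r_1=0.5774, r_2=5.0000, r_3=0.5774 — all match ✓
Unique over the lattice → pose = (1.5, 8.5, 330°).

(x, y, θ) = (1.5, 8.5, 330°)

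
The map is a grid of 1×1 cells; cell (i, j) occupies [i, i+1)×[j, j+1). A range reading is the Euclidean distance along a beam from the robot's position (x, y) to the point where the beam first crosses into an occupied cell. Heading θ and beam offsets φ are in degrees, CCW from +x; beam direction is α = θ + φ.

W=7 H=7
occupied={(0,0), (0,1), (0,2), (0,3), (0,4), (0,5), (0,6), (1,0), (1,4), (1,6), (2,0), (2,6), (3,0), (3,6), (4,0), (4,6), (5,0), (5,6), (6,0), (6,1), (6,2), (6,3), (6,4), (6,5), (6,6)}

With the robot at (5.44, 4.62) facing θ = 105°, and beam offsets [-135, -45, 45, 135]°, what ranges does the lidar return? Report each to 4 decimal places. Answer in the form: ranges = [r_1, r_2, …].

beam 1: φ=-135°, α=330°
  dir = (cos 330°, sin 330°) = (0.8660, -0.5000); from cell (5,4)
  next x-line at t=0.6466, next y-line at t=1.2400; Δt_x=1.1547, Δt_y=2.0000
    x: enter (6,4) at t=0.6466 ← occupied
  → r_1 = 0.6466
beam 2: φ=-45°, α=60°
  dir = (cos 60°, sin 60°) = (0.5000, 0.8660); from cell (5,4)
  next x-line at t=1.1200, next y-line at t=0.4388; Δt_x=2.0000, Δt_y=1.1547
    y: enter (5,5) at t=0.4388
    x: enter (6,5) at t=1.1200 ← occupied
  → r_2 = 1.1200
beam 3: φ=45°, α=150°
  dir = (cos 150°, sin 150°) = (-0.8660, 0.5000); from cell (5,4)
  next x-line at t=0.5081, next y-line at t=0.7600; Δt_x=1.1547, Δt_y=2.0000
    x: enter (4,4) at t=0.5081
    y: enter (4,5) at t=0.7600
    x: enter (3,5) at t=1.6628
    y: enter (3,6) at t=2.7600 ← occupied
  → r_3 = 2.7600
beam 4: φ=135°, α=240°
  dir = (cos 240°, sin 240°) = (-0.5000, -0.8660); from cell (5,4)
  next x-line at t=0.8800, next y-line at t=0.7159; Δt_x=2.0000, Δt_y=1.1547
    y: enter (5,3) at t=0.7159
    x: enter (4,3) at t=0.8800
    y: enter (4,2) at t=1.8706
    x: enter (3,2) at t=2.8800
    y: enter (3,1) at t=3.0253
    y: enter (3,0) at t=4.1800 ← occupied
  → r_4 = 4.1800

ranges = [0.6466, 1.1200, 2.7600, 4.1800]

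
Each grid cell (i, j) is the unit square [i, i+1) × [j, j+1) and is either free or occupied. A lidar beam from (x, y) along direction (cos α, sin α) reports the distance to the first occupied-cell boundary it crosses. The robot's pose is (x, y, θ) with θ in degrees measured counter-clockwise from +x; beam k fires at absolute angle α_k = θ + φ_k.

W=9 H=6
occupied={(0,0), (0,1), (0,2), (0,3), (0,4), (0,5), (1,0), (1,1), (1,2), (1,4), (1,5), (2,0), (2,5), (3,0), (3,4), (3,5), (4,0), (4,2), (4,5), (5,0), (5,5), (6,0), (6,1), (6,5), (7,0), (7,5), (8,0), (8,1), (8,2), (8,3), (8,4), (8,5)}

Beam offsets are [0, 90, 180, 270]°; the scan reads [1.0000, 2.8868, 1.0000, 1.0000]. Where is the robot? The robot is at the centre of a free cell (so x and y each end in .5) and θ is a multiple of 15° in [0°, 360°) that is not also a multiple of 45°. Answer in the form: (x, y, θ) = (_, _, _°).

(x, y, θ) = (2.5, 3.5, 210°)

Candidates: 22 free-cell centres × 16 headings = 352 poses. Raycast each; keep the one whose scan matches to 4 dp.
  (6.5, 4.5, 240°): beam 1 = 4.0415 ≠ 1.0000 ✗
  (4.5, 4.5, 240°): beam 1 = 4.0415 ≠ 1.0000 ✗
  (4.5, 3.5, 285°): beam 1 = 0.5176 ≠ 1.0000 ✗
  (7.5, 2.5, 195°): beam 1 = 5.6940 ≠ 1.0000 ✗
  …
  (2.5, 3.5, 210°): r_1=1.0000, r_2=2.8868, r_3=1.0000, r_4=1.0000 — all match ✓
No second candidate reproduces the full scan.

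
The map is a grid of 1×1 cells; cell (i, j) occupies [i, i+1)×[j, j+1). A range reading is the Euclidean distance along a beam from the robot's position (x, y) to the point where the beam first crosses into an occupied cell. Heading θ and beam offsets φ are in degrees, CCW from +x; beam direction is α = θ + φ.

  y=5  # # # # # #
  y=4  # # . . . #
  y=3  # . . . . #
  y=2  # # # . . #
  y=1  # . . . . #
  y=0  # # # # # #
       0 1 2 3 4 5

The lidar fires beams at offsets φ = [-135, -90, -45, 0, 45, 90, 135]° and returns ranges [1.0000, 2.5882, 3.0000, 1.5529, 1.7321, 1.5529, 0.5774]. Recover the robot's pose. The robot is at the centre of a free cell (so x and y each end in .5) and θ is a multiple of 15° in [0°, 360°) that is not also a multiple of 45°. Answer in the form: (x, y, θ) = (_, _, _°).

(x, y, θ) = (4.5, 2.5, 195°)

Candidates: 13 free-cell centres × 16 headings = 208 poses. Raycast each; keep the one whose scan matches to 4 dp.
  (1.5, 1.5, 345°): beam 1 = 0.5774 ≠ 1.0000 ✗
  (3.5, 4.5, 60°): beam 1 = 3.6235 ≠ 1.0000 ✗
  (2.5, 1.5, 165°): beam 1 = 2.8868 ≠ 1.0000 ✗
  …
  (4.5, 2.5, 195°): r_1=1.0000, r_2=2.5882, r_3=3.0000, r_4=1.5529, r_5=1.7321, r_6=1.5529, r_7=0.5774 — all match ✓
Unique over the lattice → pose = (4.5, 2.5, 195°).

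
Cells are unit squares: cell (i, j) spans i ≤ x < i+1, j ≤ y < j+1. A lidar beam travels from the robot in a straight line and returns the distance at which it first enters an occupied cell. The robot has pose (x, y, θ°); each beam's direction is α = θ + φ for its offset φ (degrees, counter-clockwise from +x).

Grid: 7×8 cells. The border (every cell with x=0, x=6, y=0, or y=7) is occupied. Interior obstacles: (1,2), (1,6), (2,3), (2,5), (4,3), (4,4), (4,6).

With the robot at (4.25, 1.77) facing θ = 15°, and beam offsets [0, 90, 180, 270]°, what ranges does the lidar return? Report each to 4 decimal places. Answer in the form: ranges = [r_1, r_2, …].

ranges = [1.8117, 5.4145, 2.9751, 0.7972]

beam 1: φ=0°, α=15°
  dir = (cos 15°, sin 15°) = (0.9659, 0.2588); from cell (4,1)
  next x-line at t=0.7765, next y-line at t=0.8887; Δt_x=1.0353, Δt_y=3.8637
    x: enter (5,1) at t=0.7765
    y: enter (5,2) at t=0.8887
    x: enter (6,2) at t=1.8117 ← occupied
  → r_1 = 1.8117
beam 2: φ=90°, α=105°
  dir = (cos 105°, sin 105°) = (-0.2588, 0.9659); from cell (4,1)
  next x-line at t=0.9659, next y-line at t=0.2381; Δt_x=3.8637, Δt_y=1.0353
    y: enter (4,2) at t=0.2381
    x: enter (3,2) at t=0.9659
    y: enter (3,3) at t=1.2734
    y: enter (3,4) at t=2.3087
    y: enter (3,5) at t=3.3439
    y: enter (3,6) at t=4.3792
    x: enter (2,6) at t=4.8296
    y: enter (2,7) at t=5.4145 ← occupied
  → r_2 = 5.4145
beam 3: φ=180°, α=195°
  dir = (cos 195°, sin 195°) = (-0.9659, -0.2588); from cell (4,1)
  next x-line at t=0.2588, next y-line at t=2.9751; Δt_x=1.0353, Δt_y=3.8637
    x: enter (3,1) at t=0.2588
    x: enter (2,1) at t=1.2941
    x: enter (1,1) at t=2.3294
    y: enter (1,0) at t=2.9751 ← occupied
  → r_3 = 2.9751
beam 4: φ=270°, α=285°
  dir = (cos 285°, sin 285°) = (0.2588, -0.9659); from cell (4,1)
  next x-line at t=2.8978, next y-line at t=0.7972; Δt_x=3.8637, Δt_y=1.0353
    y: enter (4,0) at t=0.7972 ← occupied
  → r_4 = 0.7972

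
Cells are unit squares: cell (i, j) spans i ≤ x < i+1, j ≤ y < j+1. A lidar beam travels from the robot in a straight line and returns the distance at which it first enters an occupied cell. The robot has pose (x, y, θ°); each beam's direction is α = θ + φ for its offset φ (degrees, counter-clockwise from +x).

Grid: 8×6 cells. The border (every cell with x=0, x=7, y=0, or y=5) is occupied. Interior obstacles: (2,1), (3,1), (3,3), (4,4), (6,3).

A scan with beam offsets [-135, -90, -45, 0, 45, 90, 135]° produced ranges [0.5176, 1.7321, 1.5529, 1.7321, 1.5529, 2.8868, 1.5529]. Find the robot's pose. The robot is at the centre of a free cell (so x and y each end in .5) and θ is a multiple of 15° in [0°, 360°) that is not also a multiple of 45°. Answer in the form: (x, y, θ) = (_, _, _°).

The pose lattice has 19·16 = 304 candidates. Test each by forward raycasting.
  (1.5, 3.5, 300°): beam 2 = 0.5774 ≠ 1.7321 ✗
  (6.5, 2.5, 30°): beam 1 = 1.5529 ≠ 0.5176 ✗
  (6.5, 1.5, 345°): beam 1 = 1.0000 ≠ 0.5176 ✗
  (4.5, 2.5, 30°): beam 1 = 1.5529 ≠ 0.5176 ✗
  …
  (2.5, 3.5, 150°): r_1=0.5176, r_2=1.7321, r_3=1.5529, r_4=1.7321, r_5=1.5529, r_6=2.8868, r_7=1.5529 — all match ✓
No second candidate reproduces the full scan.

(x, y, θ) = (2.5, 3.5, 150°)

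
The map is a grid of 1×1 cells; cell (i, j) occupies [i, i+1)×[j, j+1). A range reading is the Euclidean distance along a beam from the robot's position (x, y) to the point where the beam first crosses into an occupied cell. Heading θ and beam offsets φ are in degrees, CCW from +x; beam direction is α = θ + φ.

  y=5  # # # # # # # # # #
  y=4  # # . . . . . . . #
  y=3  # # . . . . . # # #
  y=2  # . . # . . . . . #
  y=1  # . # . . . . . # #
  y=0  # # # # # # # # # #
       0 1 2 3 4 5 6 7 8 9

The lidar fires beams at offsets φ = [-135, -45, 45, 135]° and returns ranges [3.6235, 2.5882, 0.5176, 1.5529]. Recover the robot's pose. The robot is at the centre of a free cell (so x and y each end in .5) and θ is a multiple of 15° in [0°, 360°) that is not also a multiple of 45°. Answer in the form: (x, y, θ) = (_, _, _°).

Candidates: 25 free-cell centres × 16 headings = 400 poses. Raycast each; keep the one whose scan matches to 4 dp.
  (5.5, 1.5, 195°): beam 1 = 4.0415 ≠ 3.6235 ✗
  (5.5, 4.5, 75°): beam 1 = 4.0415 ≠ 3.6235 ✗
  (2.5, 4.5, 120°): beam 1 = 4.6587 ≠ 3.6235 ✗
  …
  (4.5, 2.5, 120°): r_1=3.6235, r_2=2.5882, r_3=0.5176, r_4=1.5529 — all match ✓
Only this pose fits every beam.

(x, y, θ) = (4.5, 2.5, 120°)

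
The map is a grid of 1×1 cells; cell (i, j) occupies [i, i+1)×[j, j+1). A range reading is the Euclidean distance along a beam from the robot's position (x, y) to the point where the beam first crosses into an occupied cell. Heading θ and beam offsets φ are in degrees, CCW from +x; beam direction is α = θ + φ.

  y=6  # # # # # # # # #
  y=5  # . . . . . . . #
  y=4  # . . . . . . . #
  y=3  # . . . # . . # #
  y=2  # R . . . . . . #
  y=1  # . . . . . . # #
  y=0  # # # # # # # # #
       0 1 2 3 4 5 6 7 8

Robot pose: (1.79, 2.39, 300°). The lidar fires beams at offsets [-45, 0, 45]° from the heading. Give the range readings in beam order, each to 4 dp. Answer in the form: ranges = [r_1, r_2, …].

beam 1: φ=-45°, α=255°
  dir = (cos 255°, sin 255°) = (-0.2588, -0.9659); from cell (1,2)
  next x-line at t=3.0523, next y-line at t=0.4038; Δt_x=3.8637, Δt_y=1.0353
    y: enter (1,1) at t=0.4038
    y: enter (1,0) at t=1.4390 ← occupied
  → r_1 = 1.4390
beam 2: φ=0°, α=300°
  dir = (cos 300°, sin 300°) = (0.5000, -0.8660); from cell (1,2)
  next x-line at t=0.4200, next y-line at t=0.4503; Δt_x=2.0000, Δt_y=1.1547
    x: enter (2,2) at t=0.4200
    y: enter (2,1) at t=0.4503
    y: enter (2,0) at t=1.6050 ← occupied
  → r_2 = 1.6050
beam 3: φ=45°, α=345°
  dir = (cos 345°, sin 345°) = (0.9659, -0.2588); from cell (1,2)
  next x-line at t=0.2174, next y-line at t=1.5068; Δt_x=1.0353, Δt_y=3.8637
    x: enter (2,2) at t=0.2174
    x: enter (3,2) at t=1.2527
    y: enter (3,1) at t=1.5068
    x: enter (4,1) at t=2.2880
    x: enter (5,1) at t=3.3232
    x: enter (6,1) at t=4.3585
    y: enter (6,0) at t=5.3705 ← occupied
  → r_3 = 5.3705

ranges = [1.4390, 1.6050, 5.3705]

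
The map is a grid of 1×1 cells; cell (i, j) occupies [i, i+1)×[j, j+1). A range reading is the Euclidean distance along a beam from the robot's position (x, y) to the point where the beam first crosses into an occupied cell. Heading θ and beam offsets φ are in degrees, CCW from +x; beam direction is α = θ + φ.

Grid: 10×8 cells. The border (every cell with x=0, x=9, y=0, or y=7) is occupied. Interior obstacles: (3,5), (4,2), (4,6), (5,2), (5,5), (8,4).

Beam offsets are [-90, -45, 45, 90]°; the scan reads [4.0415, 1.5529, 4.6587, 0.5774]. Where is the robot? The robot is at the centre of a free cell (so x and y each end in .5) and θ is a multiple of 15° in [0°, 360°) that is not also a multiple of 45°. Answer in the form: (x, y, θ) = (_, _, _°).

(x, y, θ) = (5.5, 3.5, 150°)

Candidates: 42 free-cell centres × 16 headings = 672 poses. Raycast each; keep the one whose scan matches to 4 dp.
  (4.5, 3.5, 195°): beam 1 = 1.9319 ≠ 4.0415 ✗
  (6.5, 3.5, 195°): beam 1 = 1.9319 ≠ 4.0415 ✗
  (2.5, 2.5, 345°): beam 1 = 1.5529 ≠ 4.0415 ✗
  (3.5, 3.5, 15°): beam 1 = 2.5882 ≠ 4.0415 ✗
  (8.5, 2.5, 300°): beam 1 = 3.0000 ≠ 4.0415 ✗
  …
  (5.5, 3.5, 150°): r_1=4.0415, r_2=1.5529, r_3=4.6587, r_4=0.5774 — all match ✓
No second candidate reproduces the full scan.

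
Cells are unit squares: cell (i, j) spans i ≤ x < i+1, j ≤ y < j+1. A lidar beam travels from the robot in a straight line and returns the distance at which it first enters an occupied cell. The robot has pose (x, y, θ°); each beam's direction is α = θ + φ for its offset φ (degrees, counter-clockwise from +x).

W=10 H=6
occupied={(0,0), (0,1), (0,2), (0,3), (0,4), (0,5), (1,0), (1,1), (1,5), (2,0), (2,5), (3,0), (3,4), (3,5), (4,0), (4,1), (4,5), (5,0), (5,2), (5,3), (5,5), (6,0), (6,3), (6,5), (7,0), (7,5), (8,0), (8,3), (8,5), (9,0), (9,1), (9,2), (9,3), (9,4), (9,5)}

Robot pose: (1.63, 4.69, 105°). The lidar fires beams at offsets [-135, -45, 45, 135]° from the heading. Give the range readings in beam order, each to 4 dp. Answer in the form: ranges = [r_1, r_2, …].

ranges = [3.8913, 0.3580, 0.6200, 1.2600]

beam 1: φ=-135°, α=330°
  d=(0.8660,-0.5000)  start (1,4)  tX=0.4272 tY=1.3800  stride 1/|dx|=1.1547 1/|dy|=2.0000
    cross x-line → (2,4), t=0.4272
    cross y-line → (2,3), t=1.3800
    cross x-line → (3,3), t=1.5819
    cross x-line → (4,3), t=2.7366
    cross y-line → (4,2), t=3.3800
    cross x-line → (5,2), t=3.8913 (wall)
  → r_1 = 3.8913
beam 2: φ=-45°, α=60°
  d=(0.5000,0.8660)  start (1,4)  tX=0.7400 tY=0.3580  stride 1/|dx|=2.0000 1/|dy|=1.1547
    cross y-line → (1,5), t=0.3580 (wall)
  → r_2 = 0.3580
beam 3: φ=45°, α=150°
  d=(-0.8660,0.5000)  start (1,4)  tX=0.7275 tY=0.6200  stride 1/|dx|=1.1547 1/|dy|=2.0000
    cross y-line → (1,5), t=0.6200 (wall)
  → r_3 = 0.6200
beam 4: φ=135°, α=240°
  d=(-0.5000,-0.8660)  start (1,4)  tX=1.2600 tY=0.7967  stride 1/|dx|=2.0000 1/|dy|=1.1547
    cross y-line → (1,3), t=0.7967
    cross x-line → (0,3), t=1.2600 (wall)
  → r_4 = 1.2600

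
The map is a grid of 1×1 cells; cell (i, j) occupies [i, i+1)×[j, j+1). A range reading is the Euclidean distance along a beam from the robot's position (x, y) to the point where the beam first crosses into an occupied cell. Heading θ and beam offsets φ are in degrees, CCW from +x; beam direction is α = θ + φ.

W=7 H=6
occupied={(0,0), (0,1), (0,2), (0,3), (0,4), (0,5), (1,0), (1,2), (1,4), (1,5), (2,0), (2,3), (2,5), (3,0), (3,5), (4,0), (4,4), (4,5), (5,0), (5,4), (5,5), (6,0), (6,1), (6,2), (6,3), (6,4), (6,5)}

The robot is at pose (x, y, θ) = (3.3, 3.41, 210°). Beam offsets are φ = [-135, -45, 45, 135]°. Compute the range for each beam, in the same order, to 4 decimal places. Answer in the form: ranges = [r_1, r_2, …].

beam 1: φ=-135°, α=75°
  d=(0.2588,0.9659)  start (3,3)  tX=2.7046 tY=0.6108  stride 1/|dx|=3.8637 1/|dy|=1.0353
    cross y-line → (3,4), t=0.6108
    cross y-line → (3,5), t=1.6461 (wall)
  → r_1 = 1.6461
beam 2: φ=-45°, α=165°
  d=(-0.9659,0.2588)  start (3,3)  tX=0.3106 tY=2.2796  stride 1/|dx|=1.0353 1/|dy|=3.8637
    cross x-line → (2,3), t=0.3106 (wall)
  → r_2 = 0.3106
beam 3: φ=45°, α=255°
  d=(-0.2588,-0.9659)  start (3,3)  tX=1.1591 tY=0.4245  stride 1/|dx|=3.8637 1/|dy|=1.0353
    cross y-line → (3,2), t=0.4245
    cross x-line → (2,2), t=1.1591
    cross y-line → (2,1), t=1.4597
    cross y-line → (2,0), t=2.4950 (wall)
  → r_3 = 2.4950
beam 4: φ=135°, α=345°
  d=(0.9659,-0.2588)  start (3,3)  tX=0.7247 tY=1.5841  stride 1/|dx|=1.0353 1/|dy|=3.8637
    cross x-line → (4,3), t=0.7247
    cross y-line → (4,2), t=1.5841
    cross x-line → (5,2), t=1.7600
    cross x-line → (6,2), t=2.7952 (wall)
  → r_4 = 2.7952

ranges = [1.6461, 0.3106, 2.4950, 2.7952]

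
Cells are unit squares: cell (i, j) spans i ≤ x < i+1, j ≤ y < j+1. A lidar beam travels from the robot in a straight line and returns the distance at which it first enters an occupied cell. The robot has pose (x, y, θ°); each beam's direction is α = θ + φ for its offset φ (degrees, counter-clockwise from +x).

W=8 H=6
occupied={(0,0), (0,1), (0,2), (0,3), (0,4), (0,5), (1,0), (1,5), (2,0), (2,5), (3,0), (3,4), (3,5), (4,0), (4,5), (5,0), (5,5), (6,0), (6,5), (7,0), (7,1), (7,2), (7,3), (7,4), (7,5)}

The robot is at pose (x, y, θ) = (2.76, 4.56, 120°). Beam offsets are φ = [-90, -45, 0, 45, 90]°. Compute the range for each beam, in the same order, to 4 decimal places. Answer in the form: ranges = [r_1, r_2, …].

beam 1: φ=-90°, α=30°
  dir = (cos 30°, sin 30°) = (0.8660, 0.5000); from cell (2,4)
  next x-line at t=0.2771, next y-line at t=0.8800; Δt_x=1.1547, Δt_y=2.0000
    x: enter (3,4) at t=0.2771 ← occupied
  → r_1 = 0.2771
beam 2: φ=-45°, α=75°
  dir = (cos 75°, sin 75°) = (0.2588, 0.9659); from cell (2,4)
  next x-line at t=0.9273, next y-line at t=0.4555; Δt_x=3.8637, Δt_y=1.0353
    y: enter (2,5) at t=0.4555 ← occupied
  → r_2 = 0.4555
beam 3: φ=0°, α=120°
  dir = (cos 120°, sin 120°) = (-0.5000, 0.8660); from cell (2,4)
  next x-line at t=1.5200, next y-line at t=0.5081; Δt_x=2.0000, Δt_y=1.1547
    y: enter (2,5) at t=0.5081 ← occupied
  → r_3 = 0.5081
beam 4: φ=45°, α=165°
  dir = (cos 165°, sin 165°) = (-0.9659, 0.2588); from cell (2,4)
  next x-line at t=0.7868, next y-line at t=1.7000; Δt_x=1.0353, Δt_y=3.8637
    x: enter (1,4) at t=0.7868
    y: enter (1,5) at t=1.7000 ← occupied
  → r_4 = 1.7000
beam 5: φ=90°, α=210°
  dir = (cos 210°, sin 210°) = (-0.8660, -0.5000); from cell (2,4)
  next x-line at t=0.8776, next y-line at t=1.1200; Δt_x=1.1547, Δt_y=2.0000
    x: enter (1,4) at t=0.8776
    y: enter (1,3) at t=1.1200
    x: enter (0,3) at t=2.0323 ← occupied
  → r_5 = 2.0323

ranges = [0.2771, 0.4555, 0.5081, 1.7000, 2.0323]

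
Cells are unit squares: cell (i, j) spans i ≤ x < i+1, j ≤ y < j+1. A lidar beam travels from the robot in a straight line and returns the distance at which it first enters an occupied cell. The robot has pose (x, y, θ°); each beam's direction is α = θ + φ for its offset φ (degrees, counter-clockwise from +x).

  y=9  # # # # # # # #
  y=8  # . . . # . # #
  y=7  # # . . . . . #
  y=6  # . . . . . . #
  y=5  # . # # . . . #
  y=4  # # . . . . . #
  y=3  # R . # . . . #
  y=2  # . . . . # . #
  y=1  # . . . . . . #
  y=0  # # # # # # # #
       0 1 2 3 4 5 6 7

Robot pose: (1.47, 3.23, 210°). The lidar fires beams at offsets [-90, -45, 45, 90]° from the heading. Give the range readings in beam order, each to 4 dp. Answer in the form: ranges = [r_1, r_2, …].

ranges = [0.8891, 0.4866, 1.8159, 2.5750]

beam 1: φ=-90°, α=120°
  cosα=-0.5000 sinα=0.8660 | (1,3) | tMaxX 0.9400 tMaxY 0.8891 | tΔX 2.0000 tΔY 1.1547
    t=0.8891 [y] (1,4) — stop
  → r_1 = 0.8891
beam 2: φ=-45°, α=165°
  cosα=-0.9659 sinα=0.2588 | (1,3) | tMaxX 0.4866 tMaxY 2.9751 | tΔX 1.0353 tΔY 3.8637
    t=0.4866 [x] (0,3) — stop
  → r_2 = 0.4866
beam 3: φ=45°, α=255°
  cosα=-0.2588 sinα=-0.9659 | (1,3) | tMaxX 1.8159 tMaxY 0.2381 | tΔX 3.8637 tΔY 1.0353
    t=0.2381 [y] (1,2)
    t=1.2734 [y] (1,1)
    t=1.8159 [x] (0,1) — stop
  → r_3 = 1.8159
beam 4: φ=90°, α=300°
  cosα=0.5000 sinα=-0.8660 | (1,3) | tMaxX 1.0600 tMaxY 0.2656 | tΔX 2.0000 tΔY 1.1547
    t=0.2656 [y] (1,2)
    t=1.0600 [x] (2,2)
    t=1.4203 [y] (2,1)
    t=2.5750 [y] (2,0) — stop
  → r_4 = 2.5750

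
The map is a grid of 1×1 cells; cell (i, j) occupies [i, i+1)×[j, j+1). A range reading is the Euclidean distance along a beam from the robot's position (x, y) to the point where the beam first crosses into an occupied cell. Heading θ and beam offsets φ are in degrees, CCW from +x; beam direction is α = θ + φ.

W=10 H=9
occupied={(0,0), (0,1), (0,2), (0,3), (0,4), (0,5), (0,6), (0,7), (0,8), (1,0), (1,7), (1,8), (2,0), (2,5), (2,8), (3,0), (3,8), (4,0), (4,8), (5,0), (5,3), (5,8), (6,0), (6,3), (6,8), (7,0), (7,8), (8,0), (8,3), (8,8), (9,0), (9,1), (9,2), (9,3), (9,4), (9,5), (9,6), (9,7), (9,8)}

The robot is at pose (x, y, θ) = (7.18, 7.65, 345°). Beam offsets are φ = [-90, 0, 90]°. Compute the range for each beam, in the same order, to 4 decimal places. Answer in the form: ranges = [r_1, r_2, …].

beam 1: φ=-90°, α=255°
  direction (-0.2588, -0.9659); cell (7,7); t to first gridline: x 0.6955, y 0.6729 (then +3.8637 / +1.0353)
    (7,6) via y @ 0.6729
    (6,6) via x @ 0.6955
    (6,5) via y @ 1.7082
    (6,4) via y @ 2.7435
    (6,3) via y @ 3.7788  # hit
  → r_1 = 3.7788
beam 2: φ=0°, α=345°
  direction (0.9659, -0.2588); cell (7,7); t to first gridline: x 0.8489, y 2.5114 (then +1.0353 / +3.8637)
    (8,7) via x @ 0.8489
    (9,7) via x @ 1.8842  # hit
  → r_2 = 1.8842
beam 3: φ=90°, α=75°
  direction (0.2588, 0.9659); cell (7,7); t to first gridline: x 3.1682, y 0.3623 (then +3.8637 / +1.0353)
    (7,8) via y @ 0.3623  # hit
  → r_3 = 0.3623

ranges = [3.7788, 1.8842, 0.3623]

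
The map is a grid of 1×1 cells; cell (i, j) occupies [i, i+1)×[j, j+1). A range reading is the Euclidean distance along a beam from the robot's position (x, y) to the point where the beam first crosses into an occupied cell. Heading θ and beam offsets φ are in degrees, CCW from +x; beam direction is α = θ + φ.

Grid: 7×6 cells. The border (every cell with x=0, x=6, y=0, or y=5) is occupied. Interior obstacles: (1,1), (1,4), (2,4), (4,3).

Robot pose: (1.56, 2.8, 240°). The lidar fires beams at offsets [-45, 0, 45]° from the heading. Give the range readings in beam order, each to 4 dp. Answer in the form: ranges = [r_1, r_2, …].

beam 1: φ=-45°, α=195°
  cosα=-0.9659 sinα=-0.2588 | (1,2) | tMaxX 0.5798 tMaxY 3.0910 | tΔX 1.0353 tΔY 3.8637
    t=0.5798 [x] (0,2) — stop
  → r_1 = 0.5798
beam 2: φ=0°, α=240°
  cosα=-0.5000 sinα=-0.8660 | (1,2) | tMaxX 1.1200 tMaxY 0.9238 | tΔX 2.0000 tΔY 1.1547
    t=0.9238 [y] (1,1) — stop
  → r_2 = 0.9238
beam 3: φ=45°, α=285°
  cosα=0.2588 sinα=-0.9659 | (1,2) | tMaxX 1.7000 tMaxY 0.8282 | tΔX 3.8637 tΔY 1.0353
    t=0.8282 [y] (1,1) — stop
  → r_3 = 0.8282

ranges = [0.5798, 0.9238, 0.8282]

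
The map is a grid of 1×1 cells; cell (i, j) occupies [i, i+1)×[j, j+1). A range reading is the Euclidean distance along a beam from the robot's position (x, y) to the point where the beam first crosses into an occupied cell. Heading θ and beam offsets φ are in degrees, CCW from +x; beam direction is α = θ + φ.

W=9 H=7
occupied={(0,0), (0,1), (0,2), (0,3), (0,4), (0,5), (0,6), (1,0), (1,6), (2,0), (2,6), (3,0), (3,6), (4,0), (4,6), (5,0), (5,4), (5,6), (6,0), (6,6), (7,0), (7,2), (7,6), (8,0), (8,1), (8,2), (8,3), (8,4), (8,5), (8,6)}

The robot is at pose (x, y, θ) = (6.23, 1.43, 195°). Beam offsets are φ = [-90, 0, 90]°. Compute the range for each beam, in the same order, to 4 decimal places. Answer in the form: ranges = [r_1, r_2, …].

ranges = [2.6607, 1.6614, 0.4452]

beam 1: φ=-90°, α=105°
  direction (-0.2588, 0.9659); cell (6,1); t to first gridline: x 0.8887, y 0.5901 (then +3.8637 / +1.0353)
    (6,2) via y @ 0.5901
    (5,2) via x @ 0.8887
    (5,3) via y @ 1.6254
    (5,4) via y @ 2.6607  # hit
  → r_1 = 2.6607
beam 2: φ=0°, α=195°
  direction (-0.9659, -0.2588); cell (6,1); t to first gridline: x 0.2381, y 1.6614 (then +1.0353 / +3.8637)
    (5,1) via x @ 0.2381
    (4,1) via x @ 1.2734
    (4,0) via y @ 1.6614  # hit
  → r_2 = 1.6614
beam 3: φ=90°, α=285°
  direction (0.2588, -0.9659); cell (6,1); t to first gridline: x 2.9751, y 0.4452 (then +3.8637 / +1.0353)
    (6,0) via y @ 0.4452  # hit
  → r_3 = 0.4452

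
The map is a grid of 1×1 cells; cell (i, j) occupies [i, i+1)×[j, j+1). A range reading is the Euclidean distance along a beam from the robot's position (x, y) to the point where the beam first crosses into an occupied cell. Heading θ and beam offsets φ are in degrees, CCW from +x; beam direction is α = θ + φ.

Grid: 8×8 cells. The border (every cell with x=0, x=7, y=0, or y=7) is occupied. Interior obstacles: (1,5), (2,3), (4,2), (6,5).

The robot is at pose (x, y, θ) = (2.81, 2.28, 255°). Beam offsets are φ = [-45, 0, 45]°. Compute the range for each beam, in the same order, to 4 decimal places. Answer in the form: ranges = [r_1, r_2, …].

beam 1: φ=-45°, α=210°
  d=(-0.8660,-0.5000)  start (2,2)  tX=0.9353 tY=0.5600  stride 1/|dx|=1.1547 1/|dy|=2.0000
    cross y-line → (2,1), t=0.5600
    cross x-line → (1,1), t=0.9353
    cross x-line → (0,1), t=2.0900 (wall)
  → r_1 = 2.0900
beam 2: φ=0°, α=255°
  d=(-0.2588,-0.9659)  start (2,2)  tX=3.1296 tY=0.2899  stride 1/|dx|=3.8637 1/|dy|=1.0353
    cross y-line → (2,1), t=0.2899
    cross y-line → (2,0), t=1.3252 (wall)
  → r_2 = 1.3252
beam 3: φ=45°, α=300°
  d=(0.5000,-0.8660)  start (2,2)  tX=0.3800 tY=0.3233  stride 1/|dx|=2.0000 1/|dy|=1.1547
    cross y-line → (2,1), t=0.3233
    cross x-line → (3,1), t=0.3800
    cross y-line → (3,0), t=1.4780 (wall)
  → r_3 = 1.4780

ranges = [2.0900, 1.3252, 1.4780]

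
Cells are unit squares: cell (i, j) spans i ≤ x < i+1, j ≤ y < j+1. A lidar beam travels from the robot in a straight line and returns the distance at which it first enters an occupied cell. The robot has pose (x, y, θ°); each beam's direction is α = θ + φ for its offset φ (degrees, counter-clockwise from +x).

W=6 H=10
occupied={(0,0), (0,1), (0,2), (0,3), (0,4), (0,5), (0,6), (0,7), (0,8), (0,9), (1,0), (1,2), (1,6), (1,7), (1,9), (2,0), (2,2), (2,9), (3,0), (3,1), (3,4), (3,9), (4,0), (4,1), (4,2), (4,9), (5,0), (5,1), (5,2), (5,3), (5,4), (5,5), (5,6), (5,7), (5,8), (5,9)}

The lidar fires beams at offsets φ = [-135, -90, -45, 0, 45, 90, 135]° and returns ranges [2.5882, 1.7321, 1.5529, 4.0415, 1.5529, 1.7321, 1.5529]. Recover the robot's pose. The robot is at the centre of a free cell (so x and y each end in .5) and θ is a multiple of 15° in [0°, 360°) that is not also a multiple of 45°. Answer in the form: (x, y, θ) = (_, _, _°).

Candidates: 24 free-cell centres × 16 headings = 384 poses. Raycast each; keep the one whose scan matches to 4 dp.
  (3.5, 6.5, 165°): beam 1 = 1.7321 ≠ 2.5882 ✗
  (1.5, 1.5, 75°): beam 1 = 0.5774 ≠ 2.5882 ✗
  (4.5, 8.5, 255°): beam 1 = 0.5774 ≠ 2.5882 ✗
  (2.5, 6.5, 195°): beam 1 = 2.8868 ≠ 2.5882 ✗
  (2.5, 6.5, 285°): beam 1 = 0.5774 ≠ 2.5882 ✗
  …
  (3.5, 6.5, 240°): r_1=2.5882, r_2=1.7321, r_3=1.5529, r_4=4.0415, r_5=1.5529, r_6=1.7321, r_7=1.5529 — all match ✓
Unique over the lattice → pose = (3.5, 6.5, 240°).

(x, y, θ) = (3.5, 6.5, 240°)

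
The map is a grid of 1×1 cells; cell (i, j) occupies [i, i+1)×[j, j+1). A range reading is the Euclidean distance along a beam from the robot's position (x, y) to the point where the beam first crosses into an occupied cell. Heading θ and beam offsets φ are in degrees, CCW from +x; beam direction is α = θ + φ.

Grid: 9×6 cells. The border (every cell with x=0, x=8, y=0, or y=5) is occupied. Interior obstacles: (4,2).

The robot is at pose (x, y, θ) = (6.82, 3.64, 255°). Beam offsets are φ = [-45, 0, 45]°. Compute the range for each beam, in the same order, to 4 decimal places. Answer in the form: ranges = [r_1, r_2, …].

beam 1: φ=-45°, α=210°
  dir = (cos 210°, sin 210°) = (-0.8660, -0.5000); from cell (6,3)
  next x-line at t=0.9469, next y-line at t=1.2800; Δt_x=1.1547, Δt_y=2.0000
    x: enter (5,3) at t=0.9469
    y: enter (5,2) at t=1.2800
    x: enter (4,2) at t=2.1016 ← occupied
  → r_1 = 2.1016
beam 2: φ=0°, α=255°
  dir = (cos 255°, sin 255°) = (-0.2588, -0.9659); from cell (6,3)
  next x-line at t=3.1682, next y-line at t=0.6626; Δt_x=3.8637, Δt_y=1.0353
    y: enter (6,2) at t=0.6626
    y: enter (6,1) at t=1.6979
    y: enter (6,0) at t=2.7331 ← occupied
  → r_2 = 2.7331
beam 3: φ=45°, α=300°
  dir = (cos 300°, sin 300°) = (0.5000, -0.8660); from cell (6,3)
  next x-line at t=0.3600, next y-line at t=0.7390; Δt_x=2.0000, Δt_y=1.1547
    x: enter (7,3) at t=0.3600
    y: enter (7,2) at t=0.7390
    y: enter (7,1) at t=1.8937
    x: enter (8,1) at t=2.3600 ← occupied
  → r_3 = 2.3600

ranges = [2.1016, 2.7331, 2.3600]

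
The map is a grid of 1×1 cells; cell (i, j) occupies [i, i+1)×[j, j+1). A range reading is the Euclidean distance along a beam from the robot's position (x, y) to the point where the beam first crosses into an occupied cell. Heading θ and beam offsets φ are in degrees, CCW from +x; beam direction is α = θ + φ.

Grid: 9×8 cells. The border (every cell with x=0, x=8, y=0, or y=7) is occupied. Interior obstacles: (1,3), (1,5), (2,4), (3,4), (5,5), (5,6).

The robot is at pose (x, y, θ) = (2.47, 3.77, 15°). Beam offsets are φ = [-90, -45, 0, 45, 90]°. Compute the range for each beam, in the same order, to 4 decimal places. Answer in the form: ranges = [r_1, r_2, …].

ranges = [2.8677, 5.5400, 0.8887, 0.2656, 0.2381]

beam 1: φ=-90°, α=285°
  cosα=0.2588 sinα=-0.9659 | (2,3) | tMaxX 2.0478 tMaxY 0.7972 | tΔX 3.8637 tΔY 1.0353
    t=0.7972 [y] (2,2)
    t=1.8324 [y] (2,1)
    t=2.0478 [x] (3,1)
    t=2.8677 [y] (3,0) — stop
  → r_1 = 2.8677
beam 2: φ=-45°, α=330°
  cosα=0.8660 sinα=-0.5000 | (2,3) | tMaxX 0.6120 tMaxY 1.5400 | tΔX 1.1547 tΔY 2.0000
    t=0.6120 [x] (3,3)
    t=1.5400 [y] (3,2)
    t=1.7667 [x] (4,2)
    t=2.9214 [x] (5,2)
    t=3.5400 [y] (5,1)
    t=4.0761 [x] (6,1)
    t=5.2308 [x] (7,1)
    t=5.5400 [y] (7,0) — stop
  → r_2 = 5.5400
beam 3: φ=0°, α=15°
  cosα=0.9659 sinα=0.2588 | (2,3) | tMaxX 0.5487 tMaxY 0.8887 | tΔX 1.0353 tΔY 3.8637
    t=0.5487 [x] (3,3)
    t=0.8887 [y] (3,4) — stop
  → r_3 = 0.8887
beam 4: φ=45°, α=60°
  cosα=0.5000 sinα=0.8660 | (2,3) | tMaxX 1.0600 tMaxY 0.2656 | tΔX 2.0000 tΔY 1.1547
    t=0.2656 [y] (2,4) — stop
  → r_4 = 0.2656
beam 5: φ=90°, α=105°
  cosα=-0.2588 sinα=0.9659 | (2,3) | tMaxX 1.8159 tMaxY 0.2381 | tΔX 3.8637 tΔY 1.0353
    t=0.2381 [y] (2,4) — stop
  → r_5 = 0.2381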